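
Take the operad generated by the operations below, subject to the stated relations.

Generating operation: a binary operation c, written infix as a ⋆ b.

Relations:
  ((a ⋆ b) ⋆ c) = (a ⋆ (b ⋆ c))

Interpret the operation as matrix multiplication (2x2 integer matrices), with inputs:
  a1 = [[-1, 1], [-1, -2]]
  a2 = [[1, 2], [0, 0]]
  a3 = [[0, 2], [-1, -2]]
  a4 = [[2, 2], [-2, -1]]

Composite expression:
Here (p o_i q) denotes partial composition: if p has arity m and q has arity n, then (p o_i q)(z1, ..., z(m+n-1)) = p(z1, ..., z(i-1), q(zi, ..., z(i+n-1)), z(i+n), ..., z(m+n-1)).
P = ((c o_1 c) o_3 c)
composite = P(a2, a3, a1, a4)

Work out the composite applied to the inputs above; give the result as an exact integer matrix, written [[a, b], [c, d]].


[[4, 6], [0, 0]]


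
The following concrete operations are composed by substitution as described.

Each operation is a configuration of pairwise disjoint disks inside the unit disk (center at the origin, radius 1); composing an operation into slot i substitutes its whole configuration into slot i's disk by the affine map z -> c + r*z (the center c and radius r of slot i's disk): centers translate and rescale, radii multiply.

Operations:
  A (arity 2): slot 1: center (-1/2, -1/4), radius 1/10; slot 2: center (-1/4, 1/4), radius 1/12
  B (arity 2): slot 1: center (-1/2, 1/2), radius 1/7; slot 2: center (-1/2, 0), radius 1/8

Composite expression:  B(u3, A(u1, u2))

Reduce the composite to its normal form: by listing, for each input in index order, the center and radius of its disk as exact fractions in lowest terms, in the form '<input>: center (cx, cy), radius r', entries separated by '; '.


u1: center (-9/16, -1/32), radius 1/80; u2: center (-17/32, 1/32), radius 1/96; u3: center (-1/2, 1/2), radius 1/7

Nesting under B composes maps z -> c + r*z down each u-path.
u3 passes through 1 substitution, ending at center (-1/2, 1/2), radius 1/7
u1 passes through 2 substitutions, ending at center (-9/16, -1/32), radius 1/80
u2 passes through 2 substitutions, ending at center (-17/32, 1/32), radius 1/96


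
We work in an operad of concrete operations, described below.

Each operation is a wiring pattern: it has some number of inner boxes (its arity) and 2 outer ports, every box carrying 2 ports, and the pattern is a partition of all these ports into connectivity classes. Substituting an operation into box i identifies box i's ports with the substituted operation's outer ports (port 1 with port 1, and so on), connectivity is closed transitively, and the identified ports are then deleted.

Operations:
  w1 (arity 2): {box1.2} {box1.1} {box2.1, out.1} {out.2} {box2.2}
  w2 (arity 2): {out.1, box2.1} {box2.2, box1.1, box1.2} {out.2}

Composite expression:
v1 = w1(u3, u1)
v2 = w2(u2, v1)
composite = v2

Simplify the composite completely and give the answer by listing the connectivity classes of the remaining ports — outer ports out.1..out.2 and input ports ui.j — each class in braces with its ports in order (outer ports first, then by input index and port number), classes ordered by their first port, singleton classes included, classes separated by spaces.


{out.1, u1.1} {out.2} {u1.2} {u2.1, u2.2} {u3.1} {u3.2}

After gluing at w2, chains via deleted ports link the u-ports.
through w1, on inputs (u3, u1): {out.1, u1.1} {out.2} {u1.2} {u3.1} {u3.2} (out.j = stage outer ports)
through w2, on inputs (u2, u3, u1): {out.1, u1.1} {out.2} {u1.2} {u2.1, u2.2} {u3.1} {u3.2} (out.j = stage outer ports)


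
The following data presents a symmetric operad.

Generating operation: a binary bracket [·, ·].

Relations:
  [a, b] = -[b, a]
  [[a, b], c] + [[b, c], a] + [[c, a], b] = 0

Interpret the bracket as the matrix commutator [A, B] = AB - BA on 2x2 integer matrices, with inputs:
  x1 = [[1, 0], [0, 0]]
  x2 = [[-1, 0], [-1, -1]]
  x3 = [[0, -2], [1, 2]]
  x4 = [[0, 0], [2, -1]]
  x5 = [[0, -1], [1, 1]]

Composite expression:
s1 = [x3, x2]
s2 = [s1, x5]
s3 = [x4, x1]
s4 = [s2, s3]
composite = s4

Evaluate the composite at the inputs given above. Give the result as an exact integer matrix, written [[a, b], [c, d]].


[[-8, 0], [8, 8]]

[x3, x2] = [[2, 0], [-2, -2]]
[[x3, x2], x5] = [[-2, -4], [-2, 2]]
[x4, x1] = [[0, 0], [2, 0]]
[[[x3, x2], x5], [x4, x1]] = [[-8, 0], [8, 8]]


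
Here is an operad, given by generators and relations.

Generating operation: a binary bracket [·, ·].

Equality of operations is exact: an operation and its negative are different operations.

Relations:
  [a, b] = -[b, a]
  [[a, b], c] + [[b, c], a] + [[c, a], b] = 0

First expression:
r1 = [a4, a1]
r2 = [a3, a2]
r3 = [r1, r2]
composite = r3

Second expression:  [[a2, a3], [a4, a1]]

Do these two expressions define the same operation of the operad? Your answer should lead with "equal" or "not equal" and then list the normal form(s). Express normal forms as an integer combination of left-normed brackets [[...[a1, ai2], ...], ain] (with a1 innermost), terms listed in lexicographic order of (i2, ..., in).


equal — both sides give [[[a1, a4], a2], a3] - [[[a1, a4], a3], a2]


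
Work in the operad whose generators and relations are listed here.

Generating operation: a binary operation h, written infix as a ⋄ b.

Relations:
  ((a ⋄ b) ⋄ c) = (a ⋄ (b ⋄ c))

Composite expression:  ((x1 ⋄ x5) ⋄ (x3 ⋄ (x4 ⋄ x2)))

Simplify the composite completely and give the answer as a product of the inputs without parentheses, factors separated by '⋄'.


The h-tree's shape is irrelevant; the x-reading-order decides.
(x1 ⋄ x5) reduces to x1 ⋄ x5
(x4 ⋄ x2) reduces to x4 ⋄ x2
(x3 ⋄ (x4 ⋄ x2)) reduces to x3 ⋄ x4 ⋄ x2
((x1 ⋄ x5) ⋄ (x3 ⋄ (x4 ⋄ x2))) reduces to x1 ⋄ x5 ⋄ x3 ⋄ x4 ⋄ x2

x1 ⋄ x5 ⋄ x3 ⋄ x4 ⋄ x2


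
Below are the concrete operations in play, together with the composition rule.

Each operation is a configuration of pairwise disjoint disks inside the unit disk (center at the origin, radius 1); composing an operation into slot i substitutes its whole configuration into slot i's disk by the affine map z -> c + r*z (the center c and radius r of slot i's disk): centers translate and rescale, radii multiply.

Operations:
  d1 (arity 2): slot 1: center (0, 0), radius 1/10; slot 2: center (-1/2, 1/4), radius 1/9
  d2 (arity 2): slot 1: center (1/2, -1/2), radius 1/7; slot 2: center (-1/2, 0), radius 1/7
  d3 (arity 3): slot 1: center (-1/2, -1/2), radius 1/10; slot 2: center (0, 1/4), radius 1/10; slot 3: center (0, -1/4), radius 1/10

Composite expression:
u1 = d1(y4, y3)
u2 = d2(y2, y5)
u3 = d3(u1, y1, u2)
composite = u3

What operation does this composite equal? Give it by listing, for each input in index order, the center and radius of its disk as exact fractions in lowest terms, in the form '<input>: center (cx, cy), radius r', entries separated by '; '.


y1: center (0, 1/4), radius 1/10; y2: center (1/20, -3/10), radius 1/70; y3: center (-11/20, -19/40), radius 1/90; y4: center (-1/2, -1/2), radius 1/100; y5: center (-1/20, -1/4), radius 1/70

Only the slot chain above each y matters under d3; compose those maps.
input y4: applying the 2 nested substitutions gives center (-1/2, -1/2), radius 1/100
input y3: applying the 2 nested substitutions gives center (-11/20, -19/40), radius 1/90
input y1: applying the 1 nested substitution gives center (0, 1/4), radius 1/10
input y2: applying the 2 nested substitutions gives center (1/20, -3/10), radius 1/70
input y5: applying the 2 nested substitutions gives center (-1/20, -1/4), radius 1/70


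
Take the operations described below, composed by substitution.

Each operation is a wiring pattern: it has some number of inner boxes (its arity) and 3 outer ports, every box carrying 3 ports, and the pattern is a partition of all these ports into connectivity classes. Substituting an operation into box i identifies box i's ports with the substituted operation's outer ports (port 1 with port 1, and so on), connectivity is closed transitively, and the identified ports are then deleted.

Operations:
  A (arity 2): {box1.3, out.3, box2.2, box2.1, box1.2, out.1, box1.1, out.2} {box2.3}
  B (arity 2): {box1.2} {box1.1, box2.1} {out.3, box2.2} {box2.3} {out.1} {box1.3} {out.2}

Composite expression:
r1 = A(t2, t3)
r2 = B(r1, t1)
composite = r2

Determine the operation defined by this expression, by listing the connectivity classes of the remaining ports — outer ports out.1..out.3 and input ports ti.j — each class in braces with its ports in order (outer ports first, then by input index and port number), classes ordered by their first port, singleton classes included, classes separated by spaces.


{out.1} {out.2} {out.3, t1.2} {t1.1, t2.1, t2.2, t2.3, t3.1, t3.2} {t1.3} {t3.3}

Two ports join when wires chain via B-identified ports.
stage A: inputs (t2, t3), connectivity {out.1, out.2, out.3, t2.1, t2.2, t2.3, t3.1, t3.2} {t3.3}, out.j its boundary
stage B: inputs (t2, t3, t1), connectivity {out.1} {out.2} {out.3, t1.2} {t1.1, t2.1, t2.2, t2.3, t3.1, t3.2} {t1.3} {t3.3}, out.j its boundary


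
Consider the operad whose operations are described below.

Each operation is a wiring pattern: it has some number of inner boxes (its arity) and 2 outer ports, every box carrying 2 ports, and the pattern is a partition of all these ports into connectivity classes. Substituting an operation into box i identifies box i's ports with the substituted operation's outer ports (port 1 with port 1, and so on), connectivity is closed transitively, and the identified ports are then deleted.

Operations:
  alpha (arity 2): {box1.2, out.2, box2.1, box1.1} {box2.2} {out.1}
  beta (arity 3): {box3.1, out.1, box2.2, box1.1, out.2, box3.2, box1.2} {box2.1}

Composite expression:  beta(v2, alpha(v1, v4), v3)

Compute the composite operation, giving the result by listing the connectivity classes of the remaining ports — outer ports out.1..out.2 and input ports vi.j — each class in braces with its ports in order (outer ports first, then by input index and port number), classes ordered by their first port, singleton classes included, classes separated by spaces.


{out.1, out.2, v1.1, v1.2, v2.1, v2.2, v3.1, v3.2, v4.1} {v4.2}

After gluing at beta, chains via deleted ports link the v-ports.
alpha over (v1, v4) gives {out.1} {out.2, v1.1, v1.2, v4.1} {v4.2}, out.j being that stage's outer ports
beta over (v2, v1, v4, v3) gives {out.1, out.2, v1.1, v1.2, v2.1, v2.2, v3.1, v3.2, v4.1} {v4.2}, out.j being that stage's outer ports


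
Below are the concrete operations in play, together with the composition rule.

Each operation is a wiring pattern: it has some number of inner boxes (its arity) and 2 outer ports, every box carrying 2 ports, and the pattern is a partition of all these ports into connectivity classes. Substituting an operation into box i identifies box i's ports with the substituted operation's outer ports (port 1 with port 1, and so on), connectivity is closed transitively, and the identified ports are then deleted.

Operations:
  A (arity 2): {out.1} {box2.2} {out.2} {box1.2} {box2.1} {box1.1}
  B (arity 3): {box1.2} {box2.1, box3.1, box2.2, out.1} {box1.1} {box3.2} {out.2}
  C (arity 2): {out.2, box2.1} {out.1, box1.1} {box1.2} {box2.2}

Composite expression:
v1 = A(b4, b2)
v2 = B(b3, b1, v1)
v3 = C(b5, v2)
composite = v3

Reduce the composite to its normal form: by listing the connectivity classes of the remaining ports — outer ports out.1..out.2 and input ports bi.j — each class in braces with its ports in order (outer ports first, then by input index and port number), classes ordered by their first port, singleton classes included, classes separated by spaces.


{out.1, b5.1} {out.2, b1.1, b1.2} {b2.1} {b2.2} {b3.1} {b3.2} {b4.1} {b4.2} {b5.2}

Substituting into C glues patterns; closure does the rest.
through A, on inputs (b4, b2): {out.1} {out.2} {b2.1} {b2.2} {b4.1} {b4.2} (out.j = stage outer ports)
through B, on inputs (b3, b1, b4, b2): {out.1, b1.1, b1.2} {out.2} {b2.1} {b2.2} {b3.1} {b3.2} {b4.1} {b4.2} (out.j = stage outer ports)
through C, on inputs (b5, b3, b1, b4, b2): {out.1, b5.1} {out.2, b1.1, b1.2} {b2.1} {b2.2} {b3.1} {b3.2} {b4.1} {b4.2} {b5.2} (out.j = stage outer ports)


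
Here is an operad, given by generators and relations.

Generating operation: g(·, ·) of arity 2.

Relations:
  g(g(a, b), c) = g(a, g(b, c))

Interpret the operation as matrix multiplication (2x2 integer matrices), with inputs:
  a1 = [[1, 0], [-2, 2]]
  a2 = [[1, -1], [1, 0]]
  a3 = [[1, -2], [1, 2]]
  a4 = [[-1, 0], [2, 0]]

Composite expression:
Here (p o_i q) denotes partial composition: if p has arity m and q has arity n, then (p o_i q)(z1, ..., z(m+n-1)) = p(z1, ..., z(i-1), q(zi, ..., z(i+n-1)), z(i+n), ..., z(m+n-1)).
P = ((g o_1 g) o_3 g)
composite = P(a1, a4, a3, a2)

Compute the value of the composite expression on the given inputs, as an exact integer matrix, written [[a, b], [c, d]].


g(a1, a4) = [[-1, 0], [6, 0]]
g(a3, a2) = [[-1, -1], [3, -1]]
g(g(a1, a4), g(a3, a2)) = [[1, 1], [-6, -6]]

[[1, 1], [-6, -6]]


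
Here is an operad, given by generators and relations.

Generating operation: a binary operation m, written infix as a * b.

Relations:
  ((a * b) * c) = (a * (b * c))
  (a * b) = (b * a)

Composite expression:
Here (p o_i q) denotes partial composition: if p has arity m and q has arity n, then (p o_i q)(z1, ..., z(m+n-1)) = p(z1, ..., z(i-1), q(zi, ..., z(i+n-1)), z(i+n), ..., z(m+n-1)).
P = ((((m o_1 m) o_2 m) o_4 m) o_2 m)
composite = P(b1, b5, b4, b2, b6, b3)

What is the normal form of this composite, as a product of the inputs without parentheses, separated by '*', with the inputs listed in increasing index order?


b1 * b2 * b3 * b4 * b5 * b6

Any arrangement under m is one operation, so sort the b-inputs.
(b5 * b4) flattens to b5 * b4
((b5 * b4) * b2) flattens to b5 * b4 * b2
(b1 * ((b5 * b4) * b2)) flattens to b1 * b5 * b4 * b2
(b6 * b3) flattens to b6 * b3
((b1 * ((b5 * b4) * b2)) * (b6 * b3)) flattens to b1 * b5 * b4 * b2 * b6 * b3
rearranged into index order: b1 * b2 * b3 * b4 * b5 * b6


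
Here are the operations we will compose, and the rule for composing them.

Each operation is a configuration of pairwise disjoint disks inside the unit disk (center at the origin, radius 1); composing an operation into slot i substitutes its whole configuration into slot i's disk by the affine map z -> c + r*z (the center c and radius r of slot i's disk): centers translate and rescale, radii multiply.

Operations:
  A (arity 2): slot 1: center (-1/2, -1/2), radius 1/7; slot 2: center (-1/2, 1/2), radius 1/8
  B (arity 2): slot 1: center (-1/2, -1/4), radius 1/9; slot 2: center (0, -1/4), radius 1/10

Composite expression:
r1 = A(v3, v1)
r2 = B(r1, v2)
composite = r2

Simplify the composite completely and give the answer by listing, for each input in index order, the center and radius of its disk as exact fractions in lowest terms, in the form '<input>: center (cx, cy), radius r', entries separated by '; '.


v1: center (-5/9, -7/36), radius 1/72; v2: center (0, -1/4), radius 1/10; v3: center (-5/9, -11/36), radius 1/63

Below B, radii multiply path by path; the v-disk centers shift.
input v3: applying the 2 nested substitutions gives center (-5/9, -11/36), radius 1/63
input v1: applying the 2 nested substitutions gives center (-5/9, -7/36), radius 1/72
input v2: applying the 1 nested substitution gives center (0, -1/4), radius 1/10


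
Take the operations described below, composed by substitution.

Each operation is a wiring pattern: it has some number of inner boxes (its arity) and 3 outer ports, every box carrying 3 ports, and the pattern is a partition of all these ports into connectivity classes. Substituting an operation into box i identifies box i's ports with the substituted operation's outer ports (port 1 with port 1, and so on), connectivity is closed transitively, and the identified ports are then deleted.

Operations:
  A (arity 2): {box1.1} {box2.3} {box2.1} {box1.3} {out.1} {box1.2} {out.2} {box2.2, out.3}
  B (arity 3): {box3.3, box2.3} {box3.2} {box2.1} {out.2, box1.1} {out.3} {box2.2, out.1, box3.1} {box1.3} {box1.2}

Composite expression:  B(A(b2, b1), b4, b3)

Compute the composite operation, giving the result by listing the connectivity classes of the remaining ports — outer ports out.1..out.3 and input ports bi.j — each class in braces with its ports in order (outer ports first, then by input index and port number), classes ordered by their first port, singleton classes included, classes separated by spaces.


Reachability decides: close wires over B-identified ports.
after A, the pattern on (b2, b1) reads {out.1} {out.2} {out.3, b1.2} {b1.1} {b1.3} {b2.1} {b2.2} {b2.3} (out.j = its outer ports)
after B, the pattern on (b2, b1, b4, b3) reads {out.1, b3.1, b4.2} {out.2} {out.3} {b1.1} {b1.2} {b1.3} {b2.1} {b2.2} {b2.3} {b3.2} {b3.3, b4.3} {b4.1} (out.j = its outer ports)

{out.1, b3.1, b4.2} {out.2} {out.3} {b1.1} {b1.2} {b1.3} {b2.1} {b2.2} {b2.3} {b3.2} {b3.3, b4.3} {b4.1}


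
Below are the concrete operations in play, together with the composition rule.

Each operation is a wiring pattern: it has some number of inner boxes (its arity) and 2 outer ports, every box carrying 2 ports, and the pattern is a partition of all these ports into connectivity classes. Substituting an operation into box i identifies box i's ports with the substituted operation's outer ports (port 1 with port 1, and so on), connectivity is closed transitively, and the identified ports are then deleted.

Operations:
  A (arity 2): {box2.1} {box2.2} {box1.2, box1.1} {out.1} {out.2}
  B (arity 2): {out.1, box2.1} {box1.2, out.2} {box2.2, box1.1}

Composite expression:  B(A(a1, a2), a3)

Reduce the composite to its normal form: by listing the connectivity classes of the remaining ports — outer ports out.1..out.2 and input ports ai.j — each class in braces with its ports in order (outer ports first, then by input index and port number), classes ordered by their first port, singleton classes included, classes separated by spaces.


{out.1, a3.1} {out.2} {a1.1, a1.2} {a2.1} {a2.2} {a3.2}

Reachability decides: close wires over B-identified ports.
stage A: inputs (a1, a2), connectivity {out.1} {out.2} {a1.1, a1.2} {a2.1} {a2.2}, out.j its boundary
stage B: inputs (a1, a2, a3), connectivity {out.1, a3.1} {out.2} {a1.1, a1.2} {a2.1} {a2.2} {a3.2}, out.j its boundary


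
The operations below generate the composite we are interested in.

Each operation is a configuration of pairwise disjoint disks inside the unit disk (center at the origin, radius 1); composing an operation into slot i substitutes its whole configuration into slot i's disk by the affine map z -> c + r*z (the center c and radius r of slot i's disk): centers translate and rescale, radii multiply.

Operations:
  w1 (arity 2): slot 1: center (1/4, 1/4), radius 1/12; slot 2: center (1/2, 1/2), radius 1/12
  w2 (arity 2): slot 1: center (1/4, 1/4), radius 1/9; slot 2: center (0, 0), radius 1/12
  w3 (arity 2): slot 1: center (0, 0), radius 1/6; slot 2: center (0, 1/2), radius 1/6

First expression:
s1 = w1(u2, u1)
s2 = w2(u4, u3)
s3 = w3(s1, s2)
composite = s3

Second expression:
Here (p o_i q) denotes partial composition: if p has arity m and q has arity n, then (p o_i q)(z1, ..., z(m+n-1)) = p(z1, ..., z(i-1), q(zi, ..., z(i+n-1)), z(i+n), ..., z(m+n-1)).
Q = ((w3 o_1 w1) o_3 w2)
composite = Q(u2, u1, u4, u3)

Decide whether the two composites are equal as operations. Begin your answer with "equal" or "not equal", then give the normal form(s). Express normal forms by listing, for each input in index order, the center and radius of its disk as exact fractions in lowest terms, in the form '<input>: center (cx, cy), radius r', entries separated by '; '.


The first composite normalizes to u1: center (1/12, 1/12), radius 1/72; u2: center (1/24, 1/24), radius 1/72; u3: center (0, 1/2), radius 1/72; u4: center (1/24, 13/24), radius 1/54
The second composite normalizes to u1: center (1/12, 1/12), radius 1/72; u2: center (1/24, 1/24), radius 1/72; u3: center (0, 1/2), radius 1/72; u4: center (1/24, 13/24), radius 1/54
The normal forms match — equal.

equal — both sides give u1: center (1/12, 1/12), radius 1/72; u2: center (1/24, 1/24), radius 1/72; u3: center (0, 1/2), radius 1/72; u4: center (1/24, 13/24), radius 1/54


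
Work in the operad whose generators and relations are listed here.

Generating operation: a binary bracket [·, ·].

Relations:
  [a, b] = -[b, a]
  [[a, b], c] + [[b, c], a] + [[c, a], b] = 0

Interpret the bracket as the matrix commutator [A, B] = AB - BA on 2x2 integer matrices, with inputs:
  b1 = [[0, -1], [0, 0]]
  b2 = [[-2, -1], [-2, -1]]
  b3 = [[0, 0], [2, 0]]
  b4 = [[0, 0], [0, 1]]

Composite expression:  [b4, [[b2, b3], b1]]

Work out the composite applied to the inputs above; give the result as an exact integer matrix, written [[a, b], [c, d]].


[[0, -4], [0, 0]]

[b2, b3] = [[-2, 0], [2, 2]]
[[b2, b3], b1] = [[2, 4], [0, -2]]
[b4, [[b2, b3], b1]] = [[0, -4], [0, 0]]


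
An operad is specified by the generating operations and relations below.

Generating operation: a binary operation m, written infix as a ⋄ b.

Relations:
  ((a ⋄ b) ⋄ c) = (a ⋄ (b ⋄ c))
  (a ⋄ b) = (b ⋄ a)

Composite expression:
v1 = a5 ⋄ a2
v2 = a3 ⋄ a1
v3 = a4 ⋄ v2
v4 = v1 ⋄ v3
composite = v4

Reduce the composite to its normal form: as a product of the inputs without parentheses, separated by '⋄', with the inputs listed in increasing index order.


a1 ⋄ a2 ⋄ a3 ⋄ a4 ⋄ a5


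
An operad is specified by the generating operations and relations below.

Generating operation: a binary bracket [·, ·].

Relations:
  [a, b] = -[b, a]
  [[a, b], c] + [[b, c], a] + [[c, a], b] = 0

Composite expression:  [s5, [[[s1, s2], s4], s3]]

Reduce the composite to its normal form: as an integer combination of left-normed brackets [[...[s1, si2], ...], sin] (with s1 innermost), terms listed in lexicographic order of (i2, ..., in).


-[[[[s1, s2], s4], s3], s5]


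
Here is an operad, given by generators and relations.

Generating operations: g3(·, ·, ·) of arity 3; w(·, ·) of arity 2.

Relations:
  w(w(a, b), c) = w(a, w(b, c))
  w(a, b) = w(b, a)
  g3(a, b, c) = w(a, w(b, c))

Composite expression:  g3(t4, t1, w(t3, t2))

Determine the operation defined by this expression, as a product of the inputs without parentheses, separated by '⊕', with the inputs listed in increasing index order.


Any arrangement under g3 is one operation, so sort the t-inputs.
w(t3, t2) unparenthesizes to t3 ⊕ t2
g3(t4, t1, w(t3, t2)) unparenthesizes to t4 ⊕ t1 ⊕ t3 ⊕ t2
the factors in increasing index order: t1 ⊕ t2 ⊕ t3 ⊕ t4

t1 ⊕ t2 ⊕ t3 ⊕ t4


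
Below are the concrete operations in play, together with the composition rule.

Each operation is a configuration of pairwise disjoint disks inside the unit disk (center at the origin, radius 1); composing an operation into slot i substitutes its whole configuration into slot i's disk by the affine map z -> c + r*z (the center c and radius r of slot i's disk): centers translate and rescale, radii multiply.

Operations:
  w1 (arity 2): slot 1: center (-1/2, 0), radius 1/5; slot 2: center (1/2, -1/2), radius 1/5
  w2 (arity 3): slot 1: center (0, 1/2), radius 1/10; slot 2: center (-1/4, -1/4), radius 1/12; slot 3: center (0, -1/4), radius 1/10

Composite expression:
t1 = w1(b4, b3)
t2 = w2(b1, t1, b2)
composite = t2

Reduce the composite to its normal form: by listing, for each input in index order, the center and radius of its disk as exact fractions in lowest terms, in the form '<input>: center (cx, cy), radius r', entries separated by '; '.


b1: center (0, 1/2), radius 1/10; b2: center (0, -1/4), radius 1/10; b3: center (-5/24, -7/24), radius 1/60; b4: center (-7/24, -1/4), radius 1/60

Follow each b-input down from w2: c' goes to c + r*c', radius to r*r'.
input b1: applying the 1 nested substitution gives center (0, 1/2), radius 1/10
input b4: applying the 2 nested substitutions gives center (-7/24, -1/4), radius 1/60
input b3: applying the 2 nested substitutions gives center (-5/24, -7/24), radius 1/60
input b2: applying the 1 nested substitution gives center (0, -1/4), radius 1/10


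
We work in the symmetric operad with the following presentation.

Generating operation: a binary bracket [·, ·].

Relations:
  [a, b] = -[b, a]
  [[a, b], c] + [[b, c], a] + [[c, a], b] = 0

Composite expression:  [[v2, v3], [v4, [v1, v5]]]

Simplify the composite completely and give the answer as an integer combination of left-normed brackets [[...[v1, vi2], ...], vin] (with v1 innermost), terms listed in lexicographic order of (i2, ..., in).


[[[[v1, v5], v4], v2], v3] - [[[[v1, v5], v4], v3], v2]

Expand each bracket as ab - ba; the v1-initial words give the coefficients.
Composite bracket: [[v2, v3], [v4, [v1, v5]]]
Expanding via [a, b] = ab - ba: 16 signed words (2^4 = 16).
The v1-initial words carry the normal form:
  word v1v5v4v2v3 has sign +1, contributing +[[[[v1, v5], v4], v2], v3]
  word v1v5v4v3v2 has sign -1, contributing -[[[[v1, v5], v4], v3], v2]


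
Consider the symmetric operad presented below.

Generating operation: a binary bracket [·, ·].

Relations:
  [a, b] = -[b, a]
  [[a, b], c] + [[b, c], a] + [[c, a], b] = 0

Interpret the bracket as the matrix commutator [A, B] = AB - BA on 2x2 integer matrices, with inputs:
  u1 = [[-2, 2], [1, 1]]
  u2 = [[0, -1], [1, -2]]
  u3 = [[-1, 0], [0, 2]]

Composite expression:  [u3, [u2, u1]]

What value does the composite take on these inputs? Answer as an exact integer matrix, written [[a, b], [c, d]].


[u2, u1] = [[-3, 1], [-5, 3]]
[u3, [u2, u1]] = [[0, -3], [-15, 0]]

[[0, -3], [-15, 0]]


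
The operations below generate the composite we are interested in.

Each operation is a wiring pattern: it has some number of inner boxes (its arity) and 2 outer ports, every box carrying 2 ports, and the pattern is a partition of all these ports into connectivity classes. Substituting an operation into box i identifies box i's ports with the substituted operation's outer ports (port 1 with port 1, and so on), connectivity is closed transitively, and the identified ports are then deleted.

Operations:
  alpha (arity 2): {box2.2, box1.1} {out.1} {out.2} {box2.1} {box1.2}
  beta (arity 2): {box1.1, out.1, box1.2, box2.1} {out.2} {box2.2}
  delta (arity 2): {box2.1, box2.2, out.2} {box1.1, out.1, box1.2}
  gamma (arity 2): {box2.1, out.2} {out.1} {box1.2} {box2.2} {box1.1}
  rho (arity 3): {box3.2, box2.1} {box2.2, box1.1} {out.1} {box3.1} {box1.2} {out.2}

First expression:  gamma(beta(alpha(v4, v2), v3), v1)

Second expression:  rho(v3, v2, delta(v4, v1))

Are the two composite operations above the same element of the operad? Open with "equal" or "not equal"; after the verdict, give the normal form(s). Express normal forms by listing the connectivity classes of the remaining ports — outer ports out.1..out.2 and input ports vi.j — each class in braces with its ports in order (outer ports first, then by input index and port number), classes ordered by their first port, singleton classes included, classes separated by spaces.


not equal; first: {out.1} {out.2, v1.1} {v1.2} {v2.1} {v2.2, v4.1} {v3.1} {v3.2} {v4.2}; second: {out.1} {out.2} {v1.1, v1.2, v2.1} {v2.2, v3.1} {v3.2} {v4.1, v4.2}

Normal form of the first expression: {out.1} {out.2, v1.1} {v1.2} {v2.1} {v2.2, v4.1} {v3.1} {v3.2} {v4.2}
Normal form of the second expression: {out.1} {out.2} {v1.1, v1.2, v2.1} {v2.2, v3.1} {v3.2} {v4.1, v4.2}
The forms do not match — not equal.


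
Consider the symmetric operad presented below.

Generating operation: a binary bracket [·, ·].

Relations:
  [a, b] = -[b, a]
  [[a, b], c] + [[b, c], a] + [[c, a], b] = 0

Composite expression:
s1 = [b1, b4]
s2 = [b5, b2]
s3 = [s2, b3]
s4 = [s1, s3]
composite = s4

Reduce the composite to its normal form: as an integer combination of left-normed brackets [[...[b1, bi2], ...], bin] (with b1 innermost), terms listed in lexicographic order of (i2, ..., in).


-[[[[b1, b4], b2], b5], b3] + [[[[b1, b4], b3], b2], b5] - [[[[b1, b4], b3], b5], b2] + [[[[b1, b4], b5], b2], b3]


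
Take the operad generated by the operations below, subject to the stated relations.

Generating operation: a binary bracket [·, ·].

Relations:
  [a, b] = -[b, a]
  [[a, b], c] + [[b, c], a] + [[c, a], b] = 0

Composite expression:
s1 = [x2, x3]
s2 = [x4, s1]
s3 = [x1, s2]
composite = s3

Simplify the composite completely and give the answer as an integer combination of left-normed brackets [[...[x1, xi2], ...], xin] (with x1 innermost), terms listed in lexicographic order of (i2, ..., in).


-[[[x1, x2], x3], x4] + [[[x1, x3], x2], x4] + [[[x1, x4], x2], x3] - [[[x1, x4], x3], x2]

A multilinear Lie element is pinned by x1-initial words (x1 innermost).
Composite bracket: [x1, [x4, [x2, x3]]]
Under [a, b] = ab - ba we get 8 signed associative words (2^3 = 8).
Words beginning with x1 determine it all:
  x1x2x3x4 appears with sign -1, giving the term -[[[x1, x2], x3], x4]
  x1x3x2x4 appears with sign +1, giving the term +[[[x1, x3], x2], x4]
  x1x4x2x3 appears with sign +1, giving the term +[[[x1, x4], x2], x3]
  x1x4x3x2 appears with sign -1, giving the term -[[[x1, x4], x3], x2]


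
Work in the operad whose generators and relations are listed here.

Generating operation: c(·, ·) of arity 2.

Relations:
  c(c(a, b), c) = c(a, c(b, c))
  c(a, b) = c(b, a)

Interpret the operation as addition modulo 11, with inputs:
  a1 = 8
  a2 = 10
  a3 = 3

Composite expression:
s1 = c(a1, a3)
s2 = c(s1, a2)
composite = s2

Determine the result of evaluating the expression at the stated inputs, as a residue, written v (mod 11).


10 (mod 11)


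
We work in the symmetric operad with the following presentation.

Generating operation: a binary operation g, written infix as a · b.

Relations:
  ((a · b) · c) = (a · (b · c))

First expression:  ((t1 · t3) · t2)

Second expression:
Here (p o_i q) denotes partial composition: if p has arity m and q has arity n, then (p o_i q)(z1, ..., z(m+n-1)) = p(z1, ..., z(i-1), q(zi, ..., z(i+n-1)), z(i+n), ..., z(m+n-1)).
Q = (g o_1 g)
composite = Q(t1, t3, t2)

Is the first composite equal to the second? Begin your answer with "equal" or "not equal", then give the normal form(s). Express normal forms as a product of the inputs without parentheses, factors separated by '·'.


equal — both sides give t1 · t3 · t2

In normal form, the first expression is t1 · t3 · t2
In normal form, the second expression is t1 · t3 · t2
Same normal form: equal.


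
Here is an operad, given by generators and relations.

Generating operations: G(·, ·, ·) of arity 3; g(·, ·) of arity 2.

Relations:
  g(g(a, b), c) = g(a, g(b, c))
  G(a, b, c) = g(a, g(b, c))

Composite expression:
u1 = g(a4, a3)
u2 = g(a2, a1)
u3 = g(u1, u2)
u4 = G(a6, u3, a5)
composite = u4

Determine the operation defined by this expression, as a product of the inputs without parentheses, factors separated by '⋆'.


a6 ⋆ a4 ⋆ a3 ⋆ a2 ⋆ a1 ⋆ a5

All parenthesizations of G agree; list the a-inputs left to right.
g(a4, a3) flattens to a4 ⋆ a3
g(a2, a1) flattens to a2 ⋆ a1
g(g(a4, a3), g(a2, a1)) flattens to a4 ⋆ a3 ⋆ a2 ⋆ a1
G(a6, g(g(a4, a3), g(a2, a1)), a5) flattens to a6 ⋆ a4 ⋆ a3 ⋆ a2 ⋆ a1 ⋆ a5


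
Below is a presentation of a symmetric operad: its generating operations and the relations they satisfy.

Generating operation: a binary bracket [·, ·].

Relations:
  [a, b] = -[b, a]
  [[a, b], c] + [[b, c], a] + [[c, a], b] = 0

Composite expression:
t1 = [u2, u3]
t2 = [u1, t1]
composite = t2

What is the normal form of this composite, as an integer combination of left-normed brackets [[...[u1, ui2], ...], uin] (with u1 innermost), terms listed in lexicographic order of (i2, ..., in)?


Antisymmetry and Jacobi reduce to u1-anchored left-normed brackets.
Composite bracket: [u1, [u2, u3]]
Full expansion: 4 signed words from ab - ba (2^2 = 4).
Only words starting with u1 matter:
  sign of u1u2u3 is +1, so it contributes +[[u1, u2], u3]
  sign of u1u3u2 is -1, so it contributes -[[u1, u3], u2]

[[u1, u2], u3] - [[u1, u3], u2]


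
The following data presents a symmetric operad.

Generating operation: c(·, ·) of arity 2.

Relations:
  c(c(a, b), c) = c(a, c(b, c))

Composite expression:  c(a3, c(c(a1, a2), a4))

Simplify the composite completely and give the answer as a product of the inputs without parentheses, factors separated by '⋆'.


All parenthesizations of c agree; list the a-inputs left to right.
c(a1, a2) spells out as a1 ⋆ a2
c(c(a1, a2), a4) spells out as a1 ⋆ a2 ⋆ a4
c(a3, c(c(a1, a2), a4)) spells out as a3 ⋆ a1 ⋆ a2 ⋆ a4

a3 ⋆ a1 ⋆ a2 ⋆ a4


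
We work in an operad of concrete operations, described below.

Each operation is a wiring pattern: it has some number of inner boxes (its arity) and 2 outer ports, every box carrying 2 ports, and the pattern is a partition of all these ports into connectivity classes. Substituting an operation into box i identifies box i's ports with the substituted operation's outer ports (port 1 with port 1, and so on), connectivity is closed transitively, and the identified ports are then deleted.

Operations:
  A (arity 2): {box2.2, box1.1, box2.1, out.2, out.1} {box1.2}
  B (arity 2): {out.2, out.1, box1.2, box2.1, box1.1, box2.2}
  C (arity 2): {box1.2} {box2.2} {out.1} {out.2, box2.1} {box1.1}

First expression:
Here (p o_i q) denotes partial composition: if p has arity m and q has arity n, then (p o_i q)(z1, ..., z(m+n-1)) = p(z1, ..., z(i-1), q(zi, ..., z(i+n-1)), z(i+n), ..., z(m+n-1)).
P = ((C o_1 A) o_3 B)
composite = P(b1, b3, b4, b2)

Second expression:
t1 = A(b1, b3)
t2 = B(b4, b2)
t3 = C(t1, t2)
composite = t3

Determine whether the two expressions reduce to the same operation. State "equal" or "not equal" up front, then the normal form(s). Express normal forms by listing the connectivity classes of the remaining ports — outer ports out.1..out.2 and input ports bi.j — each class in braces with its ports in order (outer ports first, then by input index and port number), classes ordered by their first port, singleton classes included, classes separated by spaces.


equal; the common form is {out.1} {out.2, b2.1, b2.2, b4.1, b4.2} {b1.1, b3.1, b3.2} {b1.2}


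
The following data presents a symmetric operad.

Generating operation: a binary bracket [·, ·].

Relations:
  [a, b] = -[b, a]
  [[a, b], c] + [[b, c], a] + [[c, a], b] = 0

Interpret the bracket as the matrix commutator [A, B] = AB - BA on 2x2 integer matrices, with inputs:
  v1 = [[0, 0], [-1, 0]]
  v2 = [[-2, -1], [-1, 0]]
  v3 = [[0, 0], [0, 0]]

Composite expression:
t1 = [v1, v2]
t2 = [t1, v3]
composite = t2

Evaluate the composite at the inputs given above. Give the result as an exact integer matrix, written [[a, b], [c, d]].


[[0, 0], [0, 0]]


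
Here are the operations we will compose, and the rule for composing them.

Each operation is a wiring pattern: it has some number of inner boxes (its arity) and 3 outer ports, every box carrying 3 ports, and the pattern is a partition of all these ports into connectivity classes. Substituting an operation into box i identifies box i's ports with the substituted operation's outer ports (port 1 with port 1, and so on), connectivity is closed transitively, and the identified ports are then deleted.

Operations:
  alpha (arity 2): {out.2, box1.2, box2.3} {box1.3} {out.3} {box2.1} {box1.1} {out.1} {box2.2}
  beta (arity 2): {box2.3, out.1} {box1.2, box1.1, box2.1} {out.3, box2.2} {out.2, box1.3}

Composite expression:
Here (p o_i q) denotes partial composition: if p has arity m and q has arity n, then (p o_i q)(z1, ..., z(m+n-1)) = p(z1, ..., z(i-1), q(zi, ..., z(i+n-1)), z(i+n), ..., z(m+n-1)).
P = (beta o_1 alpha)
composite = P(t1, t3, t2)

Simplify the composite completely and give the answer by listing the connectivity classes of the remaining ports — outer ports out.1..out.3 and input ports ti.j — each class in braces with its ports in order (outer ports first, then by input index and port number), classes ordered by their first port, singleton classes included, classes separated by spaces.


{out.1, t2.3} {out.2} {out.3, t2.2} {t1.1} {t1.2, t2.1, t3.3} {t1.3} {t3.1} {t3.2}

After gluing at beta, chains via deleted ports link the t-ports.
composing alpha on (t1, t3), with out.j its own outer ports: {out.1} {out.2, t1.2, t3.3} {out.3} {t1.1} {t1.3} {t3.1} {t3.2}
composing beta on (t1, t3, t2), with out.j its own outer ports: {out.1, t2.3} {out.2} {out.3, t2.2} {t1.1} {t1.2, t2.1, t3.3} {t1.3} {t3.1} {t3.2}


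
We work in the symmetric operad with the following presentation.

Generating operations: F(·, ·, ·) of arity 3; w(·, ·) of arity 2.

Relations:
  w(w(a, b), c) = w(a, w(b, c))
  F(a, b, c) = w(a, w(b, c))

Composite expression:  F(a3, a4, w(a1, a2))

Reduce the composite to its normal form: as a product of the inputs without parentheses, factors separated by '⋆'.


a3 ⋆ a4 ⋆ a1 ⋆ a2

Associativity of F dissolves the nesting; only the a-input order survives.
w(a1, a2) linearizes to a1 ⋆ a2
F(a3, a4, w(a1, a2)) linearizes to a3 ⋆ a4 ⋆ a1 ⋆ a2


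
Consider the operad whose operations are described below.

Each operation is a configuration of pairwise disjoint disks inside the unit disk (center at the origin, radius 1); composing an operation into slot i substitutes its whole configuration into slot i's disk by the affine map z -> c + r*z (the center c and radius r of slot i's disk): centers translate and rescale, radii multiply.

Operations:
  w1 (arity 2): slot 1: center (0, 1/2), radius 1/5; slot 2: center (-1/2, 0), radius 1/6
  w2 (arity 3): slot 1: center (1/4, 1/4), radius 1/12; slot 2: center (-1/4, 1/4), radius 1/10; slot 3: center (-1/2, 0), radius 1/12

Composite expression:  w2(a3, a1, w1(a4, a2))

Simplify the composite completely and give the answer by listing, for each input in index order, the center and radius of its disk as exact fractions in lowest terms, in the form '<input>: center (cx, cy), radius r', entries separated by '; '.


a1: center (-1/4, 1/4), radius 1/10; a2: center (-13/24, 0), radius 1/72; a3: center (1/4, 1/4), radius 1/12; a4: center (-1/2, 1/24), radius 1/60


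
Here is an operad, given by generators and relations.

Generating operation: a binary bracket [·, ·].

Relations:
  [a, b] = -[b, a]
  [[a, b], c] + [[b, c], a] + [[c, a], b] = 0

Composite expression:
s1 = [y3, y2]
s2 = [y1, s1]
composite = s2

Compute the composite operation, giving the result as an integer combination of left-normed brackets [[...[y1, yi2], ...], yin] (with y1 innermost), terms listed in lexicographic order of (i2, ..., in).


-[[y1, y2], y3] + [[y1, y3], y2]

A multilinear Lie element is pinned by y1-initial words (y1 innermost).
Composite bracket: [y1, [y3, y2]]
Under [a, b] = ab - ba we get 4 signed associative words (2^2 = 4).
Coefficients come from the y1-initial words:
  y1y2y3 (sign -1) contributes -[[y1, y2], y3]
  y1y3y2 (sign +1) contributes +[[y1, y3], y2]


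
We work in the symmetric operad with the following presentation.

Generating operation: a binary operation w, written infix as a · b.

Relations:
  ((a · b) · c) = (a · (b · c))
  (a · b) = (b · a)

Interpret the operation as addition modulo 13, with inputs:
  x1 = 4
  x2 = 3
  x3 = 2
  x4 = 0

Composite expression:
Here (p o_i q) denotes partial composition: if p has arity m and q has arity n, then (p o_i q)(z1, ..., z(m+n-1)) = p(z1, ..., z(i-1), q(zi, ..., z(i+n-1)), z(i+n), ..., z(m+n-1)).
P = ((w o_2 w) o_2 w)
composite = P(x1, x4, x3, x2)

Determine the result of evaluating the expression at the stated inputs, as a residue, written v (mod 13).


9 (mod 13)

(x4 · x3) = 2
((x4 · x3) · x2) = 5
(x1 · ((x4 · x3) · x2)) = 9


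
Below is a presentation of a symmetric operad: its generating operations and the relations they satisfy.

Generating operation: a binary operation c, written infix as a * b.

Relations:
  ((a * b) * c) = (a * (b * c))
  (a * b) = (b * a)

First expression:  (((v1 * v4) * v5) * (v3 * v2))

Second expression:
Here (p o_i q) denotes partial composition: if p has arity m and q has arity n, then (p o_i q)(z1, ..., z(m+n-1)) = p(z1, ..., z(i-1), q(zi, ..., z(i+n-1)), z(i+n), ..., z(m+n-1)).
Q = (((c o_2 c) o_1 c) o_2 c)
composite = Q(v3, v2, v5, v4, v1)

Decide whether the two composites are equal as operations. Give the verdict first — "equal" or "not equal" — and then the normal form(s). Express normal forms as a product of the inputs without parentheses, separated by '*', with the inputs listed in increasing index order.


equal — both sides give v1 * v2 * v3 * v4 * v5

The first composite normalizes to v1 * v2 * v3 * v4 * v5
The second composite normalizes to v1 * v2 * v3 * v4 * v5
One common form — equal.
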